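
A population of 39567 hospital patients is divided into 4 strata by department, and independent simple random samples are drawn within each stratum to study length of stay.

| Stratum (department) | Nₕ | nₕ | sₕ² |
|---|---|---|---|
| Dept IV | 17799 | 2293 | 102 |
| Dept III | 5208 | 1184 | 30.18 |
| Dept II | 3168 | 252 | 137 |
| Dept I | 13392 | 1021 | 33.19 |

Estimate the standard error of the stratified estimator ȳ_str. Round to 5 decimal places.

0.12178

Var(ȳ_str) = Σₕ Wₕ²(1 − fₕ)sₕ²/nₕ with Wₕ = Nₕ/N, N = 39567.
Dept IV: Wₕ = 0.44984457; term = 0.44984457²·(1 − 0.12882746)·102/2293 = 0.0078419714.
Dept III: Wₕ = 0.13162484; term = 0.13162484²·(1 − 0.22734255)·30.18/1184 = 3.4121667 × 10^-4.
Dept II: Wₕ = 0.08006672; term = 0.08006672²·(1 − 0.07954545)·137/252 = 0.0032079417.
Dept I: Wₕ = 0.33846387; term = 0.33846387²·(1 − 0.07623955)·33.19/1021 = 0.003440056.
Sum = 0.014831186.
SE = √(0.014831186) = 0.12178.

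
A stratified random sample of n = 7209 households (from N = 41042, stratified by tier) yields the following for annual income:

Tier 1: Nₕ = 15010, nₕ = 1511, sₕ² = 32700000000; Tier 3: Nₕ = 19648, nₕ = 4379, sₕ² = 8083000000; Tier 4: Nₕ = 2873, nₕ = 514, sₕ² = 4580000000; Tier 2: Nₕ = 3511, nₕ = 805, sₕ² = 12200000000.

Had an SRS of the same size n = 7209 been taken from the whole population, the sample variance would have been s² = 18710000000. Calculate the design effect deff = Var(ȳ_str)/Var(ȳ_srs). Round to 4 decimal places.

Var(ȳ_str) = Σ Wₕ²(1−fₕ)sₕ²/nₕ with Wₕ = Nₕ/41042:
  Tier 1: (15010/41042)²·(1−1511/15010)·32700000000/1511 = 2.6032061 × 10^6
  Tier 3: (19648/41042)²·(1−4379/19648)·8083000000/4379 = 328752.86
  Tier 4: (2873/41042)²·(1−514/2873)·4580000000/514 = 35851.629
  Tier 2: (3511/41042)²·(1−805/3511)·12200000000/805 = 85480.202
  → Var(ȳ_str) = 3.0532908 × 10^6.
Var(ȳ_srs) = (1 − 7209/41042)·18710000000/7209 = 2.1394924 × 10^6.
deff = (3.0532908 × 10^6) / (2.1394924 × 10^6) = 1.4271.

1.4271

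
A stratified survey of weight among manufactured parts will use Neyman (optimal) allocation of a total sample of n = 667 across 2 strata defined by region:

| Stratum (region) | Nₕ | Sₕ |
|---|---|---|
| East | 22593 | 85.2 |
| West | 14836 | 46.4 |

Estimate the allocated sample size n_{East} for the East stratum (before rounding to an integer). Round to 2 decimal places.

491.30

Neyman allocation: nₕ = n·NₕSₕ / Σⱼ NⱼSⱼ.
Σ NⱼSⱼ = 22593·85.2 + 14836·46.4 = 2.613314 × 10^6.
n_{East} = 667·22593·85.2 / (2.613314 × 10^6) = 491.30.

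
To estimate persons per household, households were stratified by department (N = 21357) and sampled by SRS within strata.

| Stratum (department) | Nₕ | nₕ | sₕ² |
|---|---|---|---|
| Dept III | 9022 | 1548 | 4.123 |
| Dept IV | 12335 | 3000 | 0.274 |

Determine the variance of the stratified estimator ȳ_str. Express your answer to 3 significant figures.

4.17 × 10^-4

Var(ȳ_str) = Σₕ Wₕ²(1 − fₕ)sₕ²/nₕ with Wₕ = Nₕ/N, N = 21357.
Dept III: Wₕ = 0.42243761; term = 0.42243761²·(1 − 0.17158058)·4.123/1548 = 3.9374749 × 10^-4.
Dept IV: Wₕ = 0.57756239; term = 0.57756239²·(1 − 0.24321038)·0.274/3000 = 2.3056973 × 10^-5.
Sum = 4.1680446 × 10^-4.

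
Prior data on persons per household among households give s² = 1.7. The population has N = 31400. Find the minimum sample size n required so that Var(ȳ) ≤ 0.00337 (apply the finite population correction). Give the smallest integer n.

497

Without fpc, n₀ = s²/D = 1.7/0.00337 = 504.4510.
With fpc, (1 − n/N)·s²/n ≤ D requires n ≥ n₀/(1 + n₀/N) = 504.4510/(1 + 504.4510/31400) = 496.4750.
Rounding up, n = 497.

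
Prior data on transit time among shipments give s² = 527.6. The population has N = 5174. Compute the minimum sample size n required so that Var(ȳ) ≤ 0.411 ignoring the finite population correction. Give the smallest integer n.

Without fpc, n₀ = s²/D = 527.6/0.411 = 1283.6983.
Rounding up, n = 1284.

1284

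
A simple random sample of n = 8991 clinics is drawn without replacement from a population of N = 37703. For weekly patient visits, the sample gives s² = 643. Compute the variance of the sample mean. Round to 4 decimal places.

0.0545

Under SRS without replacement, Var(ȳ) = (1 − f)·s²/n with f = n/N = 8991/37703 = 0.23846909.
Var(ȳ) = (1 − 0.23846909)·643/8991 = 0.76153091·0.07151596 = 0.054461615.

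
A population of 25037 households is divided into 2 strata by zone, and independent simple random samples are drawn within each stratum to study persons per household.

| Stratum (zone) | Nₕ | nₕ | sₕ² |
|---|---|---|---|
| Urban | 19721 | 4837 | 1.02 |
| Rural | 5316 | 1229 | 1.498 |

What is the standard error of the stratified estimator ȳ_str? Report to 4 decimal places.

Var(ȳ_str) = Σₕ Wₕ²(1 − fₕ)sₕ²/nₕ with Wₕ = Nₕ/N, N = 25037.
Urban: Wₕ = 0.78767424; term = 0.78767424²·(1 − 0.24527154)·1.02/4837 = 9.8743405 × 10^-5.
Rural: Wₕ = 0.21232576; term = 0.21232576²·(1 − 0.23118886)·1.498/1229 = 4.2245938 × 10^-5.
Sum = 1.4098934 × 10^-4.
SE = √(1.4098934 × 10^-4) = 0.0119.

0.0119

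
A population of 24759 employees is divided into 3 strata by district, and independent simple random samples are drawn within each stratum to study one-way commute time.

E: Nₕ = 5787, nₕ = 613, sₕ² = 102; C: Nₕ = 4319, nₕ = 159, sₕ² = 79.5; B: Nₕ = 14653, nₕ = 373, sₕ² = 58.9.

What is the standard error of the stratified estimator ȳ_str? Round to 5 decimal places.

Var(ȳ_str) = Σₕ Wₕ²(1 − fₕ)sₕ²/nₕ with Wₕ = Nₕ/N, N = 24759.
E: Wₕ = 0.23373319; term = 0.23373319²·(1 − 0.10592708)·102/613 = 0.0081274331.
C: Wₕ = 0.17444162; term = 0.17444162²·(1 − 0.03681408)·79.5/159 = 0.014654815.
B: Wₕ = 0.59182519; term = 0.59182519²·(1 − 0.02545554)·58.9/373 = 0.053900776.
Sum = 0.076683024.
SE = √(0.076683024) = 0.27692.

0.27692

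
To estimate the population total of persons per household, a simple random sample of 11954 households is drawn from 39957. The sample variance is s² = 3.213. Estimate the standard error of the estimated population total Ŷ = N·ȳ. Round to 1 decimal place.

548.4

Var(Ŷ) = N²·Var(ȳ) = N²·(1 − n/N)·s²/n.
f = 11954/39957 = 0.29917161; Var(ȳ) = 0.70082839·3.213/11954 = 1.8836888 × 10^-4.
Var(Ŷ) = 39957² · (1.8836888 × 10^-4) = 300742.57.
SE(Ŷ) = √(300742.57) = 548.4.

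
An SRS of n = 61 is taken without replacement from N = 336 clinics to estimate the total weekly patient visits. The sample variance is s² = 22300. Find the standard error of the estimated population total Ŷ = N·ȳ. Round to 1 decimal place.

Var(Ŷ) = N²·Var(ȳ) = N²·(1 − n/N)·s²/n.
f = 61/336 = 0.18154762; Var(ȳ) = 0.81845238·22300/61 = 299.20472.
Var(Ŷ) = 336² · 299.20472 = 3.3779016 × 10^7.
SE(Ŷ) = √(3.3779016 × 10^7) = 5812.0.

5812.0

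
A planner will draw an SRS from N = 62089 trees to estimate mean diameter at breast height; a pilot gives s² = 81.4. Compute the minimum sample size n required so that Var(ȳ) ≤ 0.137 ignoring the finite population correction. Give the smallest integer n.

595

Without fpc, n₀ = s²/D = 81.4/0.137 = 594.1606.
Rounding up, n = 595.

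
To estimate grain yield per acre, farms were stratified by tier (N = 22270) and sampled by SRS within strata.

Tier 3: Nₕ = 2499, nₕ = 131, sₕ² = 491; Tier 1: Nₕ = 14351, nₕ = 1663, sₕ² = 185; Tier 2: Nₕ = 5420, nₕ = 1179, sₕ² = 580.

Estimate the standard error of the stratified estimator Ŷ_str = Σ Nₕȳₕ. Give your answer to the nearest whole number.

7331

Var(Ŷ_str) = Σₕ Nₕ²(1 − fₕ)sₕ²/nₕ.
Tier 3: 2499²·(1 − 131/2499)·491/131 = 2.2179827 × 10^7.
Tier 1: 14351²·(1 − 1663/14351)·185/1663 = 2.0256052 × 10^7.
Tier 2: 5420²·(1 − 1179/5420)·580/1179 = 1.1307894 × 10^7.
Sum = 5.3743773 × 10^7.
SE = √(5.3743773 × 10^7) = 7331.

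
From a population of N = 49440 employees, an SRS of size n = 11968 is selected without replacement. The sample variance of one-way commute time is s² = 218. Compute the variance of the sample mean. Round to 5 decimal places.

0.01381

Under SRS without replacement, Var(ȳ) = (1 − f)·s²/n with f = n/N = 11968/49440 = 0.24207120.
Var(ȳ) = (1 − 0.24207120)·218/11968 = 0.75792880·0.018215241 = 0.013805856.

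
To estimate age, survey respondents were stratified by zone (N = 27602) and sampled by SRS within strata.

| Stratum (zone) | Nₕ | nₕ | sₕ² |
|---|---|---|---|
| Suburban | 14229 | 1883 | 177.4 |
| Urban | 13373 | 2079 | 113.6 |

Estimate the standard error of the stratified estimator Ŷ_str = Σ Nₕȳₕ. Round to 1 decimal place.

Var(Ŷ_str) = Σₕ Nₕ²(1 − fₕ)sₕ²/nₕ.
Suburban: 14229²·(1 − 1883/14229)·177.4/1883 = 1.6550227 × 10^7.
Urban: 13373²·(1 − 2079/13373)·113.6/2079 = 8.2527838 × 10^6.
Sum = 2.4803011 × 10^7.
SE = √(2.4803011 × 10^7) = 4980.3.

4980.3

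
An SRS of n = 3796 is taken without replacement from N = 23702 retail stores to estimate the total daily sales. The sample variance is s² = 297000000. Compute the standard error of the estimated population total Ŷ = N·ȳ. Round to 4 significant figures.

Var(Ŷ) = N²·Var(ȳ) = N²·(1 − n/N)·s²/n.
f = 3796/23702 = 0.16015526; Var(ȳ) = 0.83984474·297000000/3796 = 65709.665.
Var(Ŷ) = 23702² · 65709.665 = 3.6914691 × 10^13.
SE(Ŷ) = √(3.6914691 × 10^13) = 6.076 × 10^6.

6.076 × 10^6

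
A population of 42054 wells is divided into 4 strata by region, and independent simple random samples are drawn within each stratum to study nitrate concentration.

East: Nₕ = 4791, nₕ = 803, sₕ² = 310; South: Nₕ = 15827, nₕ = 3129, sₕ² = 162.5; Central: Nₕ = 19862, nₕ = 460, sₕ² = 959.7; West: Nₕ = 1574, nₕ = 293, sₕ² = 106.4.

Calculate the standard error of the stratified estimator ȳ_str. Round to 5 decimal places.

Var(ȳ_str) = Σₕ Wₕ²(1 − fₕ)sₕ²/nₕ with Wₕ = Nₕ/N, N = 42054.
East: Wₕ = 0.11392495; term = 0.11392495²·(1 − 0.16760593)·310/803 = 0.0041707374.
South: Wₕ = 0.37634946; term = 0.37634946²·(1 − 0.19770013)·162.5/3129 = 0.0059015638.
Central: Wₕ = 0.47229752; term = 0.47229752²·(1 − 0.02315980)·959.7/460 = 0.45460323.
West: Wₕ = 0.03742807; term = 0.03742807²·(1 − 0.18614994)·106.4/293 = 4.140123 × 10^-4.
Sum = 0.46508954.
SE = √(0.46508954) = 0.68197.

0.68197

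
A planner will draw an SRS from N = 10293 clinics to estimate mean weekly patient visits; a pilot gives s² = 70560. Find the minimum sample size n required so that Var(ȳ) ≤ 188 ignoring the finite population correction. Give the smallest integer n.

376

Without fpc, n₀ = s²/D = 70560/188 = 375.3191.
Rounding up, n = 376.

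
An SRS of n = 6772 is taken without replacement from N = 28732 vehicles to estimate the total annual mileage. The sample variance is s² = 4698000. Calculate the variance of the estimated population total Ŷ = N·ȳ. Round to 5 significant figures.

4.3772 × 10^11

Var(Ŷ) = N²·Var(ȳ) = N²·(1 − n/N)·s²/n.
f = 6772/28732 = 0.23569539; Var(ȳ) = 0.76430461·4698000/6772 = 530.22786.
Var(Ŷ) = 28732² · 530.22786 = 4.3771785 × 10^11.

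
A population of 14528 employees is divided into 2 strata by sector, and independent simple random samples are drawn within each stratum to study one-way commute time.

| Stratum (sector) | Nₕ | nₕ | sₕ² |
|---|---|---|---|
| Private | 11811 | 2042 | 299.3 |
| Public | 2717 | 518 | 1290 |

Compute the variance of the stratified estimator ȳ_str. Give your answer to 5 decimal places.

Var(ȳ_str) = Σₕ Wₕ²(1 − fₕ)sₕ²/nₕ with Wₕ = Nₕ/N, N = 14528.
Private: Wₕ = 0.81298183; term = 0.81298183²·(1 − 0.17288968)·299.3/2042 = 0.080126486.
Public: Wₕ = 0.18701817; term = 0.18701817²·(1 − 0.19065145)·1290/518 = 0.070495786.
Sum = 0.15062227.

0.15062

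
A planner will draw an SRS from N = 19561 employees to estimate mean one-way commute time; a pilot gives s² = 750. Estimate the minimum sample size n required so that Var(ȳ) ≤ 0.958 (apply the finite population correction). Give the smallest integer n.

Without fpc, n₀ = s²/D = 750/0.958 = 782.8810.
With fpc, (1 − n/N)·s²/n ≤ D requires n ≥ n₀/(1 + n₀/N) = 782.8810/(1 + 782.8810/19561) = 752.7539.
Rounding up, n = 753.

753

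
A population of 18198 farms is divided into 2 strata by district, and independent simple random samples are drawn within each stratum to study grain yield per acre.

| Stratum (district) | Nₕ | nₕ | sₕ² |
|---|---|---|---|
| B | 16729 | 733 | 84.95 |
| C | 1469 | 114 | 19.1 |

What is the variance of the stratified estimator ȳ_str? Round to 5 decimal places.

Var(ȳ_str) = Σₕ Wₕ²(1 − fₕ)sₕ²/nₕ with Wₕ = Nₕ/N, N = 18198.
B: Wₕ = 0.91927684; term = 0.91927684²·(1 − 0.04381613)·84.95/733 = 0.093646913.
C: Wₕ = 0.08072316; term = 0.08072316²·(1 − 0.07760381)·19.1/114 = 0.0010070297.
Sum = 0.094653943.

0.09465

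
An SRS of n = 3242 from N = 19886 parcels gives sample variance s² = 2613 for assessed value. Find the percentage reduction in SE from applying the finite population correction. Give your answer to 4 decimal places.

f = n/N = 3242/19886 = 0.16302927.
SE_no-fpc = √(s²/n) = 0.89776609; SE_fpc = √((1−f)s²/n) = 0.82133123.
Ratio = √(1−f) = 0.91486105. Reduction = 100·(1 − 0.91486105) = 8.5139%.

8.5139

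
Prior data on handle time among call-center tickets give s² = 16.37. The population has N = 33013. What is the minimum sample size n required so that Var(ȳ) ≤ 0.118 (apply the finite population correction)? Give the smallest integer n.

Without fpc, n₀ = s²/D = 16.37/0.118 = 138.7288.
With fpc, (1 − n/N)·s²/n ≤ D requires n ≥ n₀/(1 + n₀/N) = 138.7288/(1 + 138.7288/33013) = 138.1483.
Rounding up, n = 139.

139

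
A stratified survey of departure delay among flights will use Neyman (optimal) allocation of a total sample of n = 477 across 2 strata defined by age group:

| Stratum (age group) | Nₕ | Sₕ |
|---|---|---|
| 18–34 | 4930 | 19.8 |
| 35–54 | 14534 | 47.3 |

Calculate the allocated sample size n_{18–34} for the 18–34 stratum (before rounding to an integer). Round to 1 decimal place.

Neyman allocation: nₕ = n·NₕSₕ / Σⱼ NⱼSⱼ.
Σ NⱼSⱼ = 4930·19.8 + 14534·47.3 = 785072.2.
n_{18–34} = 477·4930·19.8 / 785072.2 = 59.3.

59.3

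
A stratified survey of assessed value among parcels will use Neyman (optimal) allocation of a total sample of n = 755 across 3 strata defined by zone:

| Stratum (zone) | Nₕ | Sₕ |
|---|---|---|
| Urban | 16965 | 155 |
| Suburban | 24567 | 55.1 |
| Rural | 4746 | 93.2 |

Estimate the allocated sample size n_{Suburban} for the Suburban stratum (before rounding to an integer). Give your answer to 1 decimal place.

230.9

Neyman allocation: nₕ = n·NₕSₕ / Σⱼ NⱼSⱼ.
Σ NⱼSⱼ = 16965·155 + 24567·55.1 + 4746·93.2 = 4.4255439 × 10^6.
n_{Suburban} = 755·24567·55.1 / (4.4255439 × 10^6) = 230.9.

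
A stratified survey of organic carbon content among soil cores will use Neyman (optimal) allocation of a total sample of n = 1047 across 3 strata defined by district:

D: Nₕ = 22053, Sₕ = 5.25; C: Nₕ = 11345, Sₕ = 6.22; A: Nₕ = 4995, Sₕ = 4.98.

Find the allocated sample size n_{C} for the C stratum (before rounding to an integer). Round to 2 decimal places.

Neyman allocation: nₕ = n·NₕSₕ / Σⱼ NⱼSⱼ.
Σ NⱼSⱼ = 22053·5.25 + 11345·6.22 + 4995·4.98 = 211219.25.
n_{C} = 1047·11345·6.22 / 211219.25 = 349.79.

349.79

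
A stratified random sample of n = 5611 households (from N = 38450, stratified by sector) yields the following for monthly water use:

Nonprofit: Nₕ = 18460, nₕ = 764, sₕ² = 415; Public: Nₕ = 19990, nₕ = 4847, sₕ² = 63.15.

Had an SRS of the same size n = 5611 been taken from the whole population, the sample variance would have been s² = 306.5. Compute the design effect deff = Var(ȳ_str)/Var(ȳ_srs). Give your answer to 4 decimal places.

2.6299

Var(ȳ_str) = Σ Wₕ²(1−fₕ)sₕ²/nₕ with Wₕ = Nₕ/38450:
  Nonprofit: (18460/38450)²·(1−764/18460)·415/764 = 0.12002421
  Public: (19990/38450)²·(1−4847/19990)·63.15/4847 = 0.0026676716
  → Var(ȳ_str) = 0.12269188.
Var(ȳ_srs) = (1 − 5611/38450)·306.5/5611 = 0.046653453.
deff = 0.12269188 / 0.046653453 = 2.6299.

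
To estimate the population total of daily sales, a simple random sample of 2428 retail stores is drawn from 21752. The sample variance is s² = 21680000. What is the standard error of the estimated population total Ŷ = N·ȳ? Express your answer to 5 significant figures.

Var(Ŷ) = N²·Var(ȳ) = N²·(1 − n/N)·s²/n.
f = 2428/21752 = 0.11162192; Var(ȳ) = 0.88837808·21680000/2428 = 7932.4698.
Var(Ŷ) = 21752² · 7932.4698 = 3.7532442 × 10^12.
SE(Ŷ) = √(3.7532442 × 10^12) = 1.9373 × 10^6.

1.9373 × 10^6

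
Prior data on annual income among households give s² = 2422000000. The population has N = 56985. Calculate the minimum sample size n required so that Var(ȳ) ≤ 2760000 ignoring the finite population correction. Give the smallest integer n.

Without fpc, n₀ = s²/D = 2422000000/2760000 = 877.5362.
Rounding up, n = 878.

878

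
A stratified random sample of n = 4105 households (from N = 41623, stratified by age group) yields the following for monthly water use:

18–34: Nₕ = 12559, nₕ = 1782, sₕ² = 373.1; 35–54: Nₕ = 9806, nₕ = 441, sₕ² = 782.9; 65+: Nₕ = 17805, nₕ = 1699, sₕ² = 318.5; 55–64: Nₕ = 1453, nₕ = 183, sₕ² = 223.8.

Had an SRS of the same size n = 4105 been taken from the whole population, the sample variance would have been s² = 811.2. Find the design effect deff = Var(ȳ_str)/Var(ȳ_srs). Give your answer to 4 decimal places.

Var(ȳ_str) = Σ Wₕ²(1−fₕ)sₕ²/nₕ with Wₕ = Nₕ/41623:
  18–34: (12559/41623)²·(1−1782/12559)·373.1/1782 = 0.016357003
  35–54: (9806/41623)²·(1−441/9806)·782.9/441 = 0.094102382
  65+: (17805/41623)²·(1−1699/17805)·318.5/1699 = 0.0310298
  55–64: (1453/41623)²·(1−183/1453)·223.8/183 = 0.0013026015
  → Var(ȳ_str) = 0.14279179.
Var(ȳ_srs) = (1 − 4105/41623)·811.2/4105 = 0.17812344.
deff = 0.14279179 / 0.17812344 = 0.8016.

0.8016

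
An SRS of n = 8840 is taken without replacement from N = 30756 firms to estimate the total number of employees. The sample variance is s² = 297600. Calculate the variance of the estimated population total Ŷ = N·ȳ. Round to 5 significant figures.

Var(Ŷ) = N²·Var(ȳ) = N²·(1 − n/N)·s²/n.
f = 8840/30756 = 0.28742359; Var(ȳ) = 0.71257641·297600/8840 = 23.988998.
Var(Ŷ) = 30756² · 23.988998 = 2.269195 × 10^10.

2.2692 × 10^10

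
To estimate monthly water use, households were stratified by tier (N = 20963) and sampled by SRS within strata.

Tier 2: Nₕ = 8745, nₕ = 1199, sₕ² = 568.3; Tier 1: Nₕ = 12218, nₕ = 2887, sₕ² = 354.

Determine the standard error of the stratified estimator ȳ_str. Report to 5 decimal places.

0.32091

Var(ȳ_str) = Σₕ Wₕ²(1 − fₕ)sₕ²/nₕ with Wₕ = Nₕ/N, N = 20963.
Tier 2: Wₕ = 0.41716357; term = 0.41716357²·(1 − 0.13710692)·568.3/1199 = 0.071175122.
Tier 1: Wₕ = 0.58283643; term = 0.58283643²·(1 − 0.23629072)·354/2887 = 0.031811044.
Sum = 0.10298617.
SE = √(0.10298617) = 0.32091.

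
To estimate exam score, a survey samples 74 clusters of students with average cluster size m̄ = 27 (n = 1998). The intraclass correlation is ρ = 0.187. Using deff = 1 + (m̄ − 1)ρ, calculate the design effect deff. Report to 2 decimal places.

deff = 1 + (27 − 1)·0.187 = 1 + 4.862 = 5.862.

5.86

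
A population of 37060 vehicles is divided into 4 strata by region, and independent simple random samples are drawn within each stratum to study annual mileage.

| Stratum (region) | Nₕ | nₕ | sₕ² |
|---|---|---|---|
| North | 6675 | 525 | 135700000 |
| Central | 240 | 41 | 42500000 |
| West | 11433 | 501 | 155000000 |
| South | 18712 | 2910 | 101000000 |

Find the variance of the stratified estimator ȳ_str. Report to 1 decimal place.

Var(ȳ_str) = Σₕ Wₕ²(1 − fₕ)sₕ²/nₕ with Wₕ = Nₕ/N, N = 37060.
North: Wₕ = 0.18011333; term = 0.18011333²·(1 − 0.07865169)·135700000/525 = 7725.6691.
Central: Wₕ = 0.00647598; term = 0.00647598²·(1 − 0.17083333)·42500000/41 = 36.046123.
West: Wₕ = 0.30849973; term = 0.30849973²·(1 − 0.04382052)·155000000/501 = 28154.186.
South: Wₕ = 0.50491096; term = 0.50491096²·(1 − 0.15551518)·101000000/2910 = 7472.2229.
Sum = 43388.124.

43388.1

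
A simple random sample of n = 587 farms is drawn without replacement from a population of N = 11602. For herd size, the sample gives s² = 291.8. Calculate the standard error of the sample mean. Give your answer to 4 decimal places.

Under SRS without replacement, Var(ȳ) = (1 − f)·s²/n with f = n/N = 587/11602 = 0.05059473.
Var(ȳ) = (1 − 0.05059473)·291.8/587 = 0.94940527·0.49710392 = 0.47195308.
SE(ȳ) = √(0.47195308) = 0.6870.

0.6870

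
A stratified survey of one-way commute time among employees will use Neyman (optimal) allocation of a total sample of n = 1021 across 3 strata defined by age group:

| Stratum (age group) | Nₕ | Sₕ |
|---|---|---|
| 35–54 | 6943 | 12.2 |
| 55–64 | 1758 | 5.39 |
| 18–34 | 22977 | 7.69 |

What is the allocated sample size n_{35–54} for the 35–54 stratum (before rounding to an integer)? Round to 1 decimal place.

319.3

Neyman allocation: nₕ = n·NₕSₕ / Σⱼ NⱼSⱼ.
Σ NⱼSⱼ = 6943·12.2 + 1758·5.39 + 22977·7.69 = 270873.35.
n_{35–54} = 1021·6943·12.2 / 270873.35 = 319.3.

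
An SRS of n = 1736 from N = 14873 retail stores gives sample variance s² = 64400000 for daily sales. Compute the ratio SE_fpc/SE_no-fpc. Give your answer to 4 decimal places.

0.9398

f = n/N = 1736/14873 = 0.11672158.
SE_no-fpc = √(s²/n) = 192.60523; SE_fpc = √((1−f)s²/n) = 181.01597.
Ratio = √(1−f) = 0.93982893.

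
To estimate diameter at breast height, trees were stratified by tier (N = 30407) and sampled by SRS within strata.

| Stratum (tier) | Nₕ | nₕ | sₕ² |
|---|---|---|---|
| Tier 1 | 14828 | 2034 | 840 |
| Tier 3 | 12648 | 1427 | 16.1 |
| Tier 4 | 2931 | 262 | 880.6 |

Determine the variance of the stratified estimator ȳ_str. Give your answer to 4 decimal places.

Var(ȳ_str) = Σₕ Wₕ²(1 − fₕ)sₕ²/nₕ with Wₕ = Nₕ/N, N = 30407.
Tier 1: Wₕ = 0.48765087; term = 0.48765087²·(1 − 0.13717292)·840/2034 = 0.08473642.
Tier 3: Wₕ = 0.41595685; term = 0.41595685²·(1 − 0.11282416)·16.1/1427 = 0.0017318416.
Tier 4: Wₕ = 0.09639228; term = 0.09639228²·(1 − 0.08938929)·880.6/262 = 0.028437711.
Sum = 0.11490597.

0.1149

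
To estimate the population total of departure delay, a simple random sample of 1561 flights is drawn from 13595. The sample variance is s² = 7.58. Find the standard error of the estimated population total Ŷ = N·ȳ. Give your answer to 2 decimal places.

891.31

Var(Ŷ) = N²·Var(ȳ) = N²·(1 − n/N)·s²/n.
f = 1561/13595 = 0.11482163; Var(ȳ) = 0.88517837·7.58/1561 = 0.0042983037.
Var(Ŷ) = 13595² · 0.0042983037 = 794429.79.
SE(Ŷ) = √(794429.79) = 891.31.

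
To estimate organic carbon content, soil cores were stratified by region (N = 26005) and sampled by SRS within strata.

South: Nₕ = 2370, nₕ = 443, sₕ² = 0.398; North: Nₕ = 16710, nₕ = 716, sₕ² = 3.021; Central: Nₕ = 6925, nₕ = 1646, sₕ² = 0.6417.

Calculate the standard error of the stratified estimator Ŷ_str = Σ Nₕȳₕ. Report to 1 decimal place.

Var(Ŷ_str) = Σₕ Nₕ²(1 − fₕ)sₕ²/nₕ.
South: 2370²·(1 − 443/2370)·0.398/443 = 4103.0745.
North: 16710²·(1 − 716/16710)·3.021/716 = 1.127642 × 10^6.
Central: 6925²·(1 − 1646/6925)·0.6417/1646 = 14251.929.
Sum = 1.145997 × 10^6.
SE = √(1.145997 × 10^6) = 1070.5.

1070.5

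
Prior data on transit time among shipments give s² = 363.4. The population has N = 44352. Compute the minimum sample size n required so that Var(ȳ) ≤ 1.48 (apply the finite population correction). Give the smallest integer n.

Without fpc, n₀ = s²/D = 363.4/1.48 = 245.5405.
With fpc, (1 − n/N)·s²/n ≤ D requires n ≥ n₀/(1 + n₀/N) = 245.5405/(1 + 245.5405/44352) = 244.1886.
Rounding up, n = 245.

245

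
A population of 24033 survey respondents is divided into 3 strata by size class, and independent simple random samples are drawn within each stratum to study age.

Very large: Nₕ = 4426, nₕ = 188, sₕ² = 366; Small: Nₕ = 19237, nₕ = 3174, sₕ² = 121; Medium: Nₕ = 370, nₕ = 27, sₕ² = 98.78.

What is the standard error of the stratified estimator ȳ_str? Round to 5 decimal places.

0.29056

Var(ȳ_str) = Σₕ Wₕ²(1 − fₕ)sₕ²/nₕ with Wₕ = Nₕ/N, N = 24033.
Very large: Wₕ = 0.18416344; term = 0.18416344²·(1 − 0.04247628)·366/188 = 0.063223659.
Small: Wₕ = 0.80044106; term = 0.80044106²·(1 − 0.16499454)·121/3174 = 0.02039513.
Medium: Wₕ = 0.01539550; term = 0.01539550²·(1 − 0.07297297)·98.78/27 = 8.0386872 × 10^-4.
Sum = 0.084422658.
SE = √(0.084422658) = 0.29056.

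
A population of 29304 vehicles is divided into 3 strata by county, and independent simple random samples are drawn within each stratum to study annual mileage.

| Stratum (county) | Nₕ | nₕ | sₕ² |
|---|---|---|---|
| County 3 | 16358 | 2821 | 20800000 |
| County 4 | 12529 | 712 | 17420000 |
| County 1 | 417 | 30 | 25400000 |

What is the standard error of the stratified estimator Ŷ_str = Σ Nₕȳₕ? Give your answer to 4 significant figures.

Var(Ŷ_str) = Σₕ Nₕ²(1 − fₕ)sₕ²/nₕ.
County 3: 16358²·(1 − 2821/16358)·20800000/2821 = 1.6327244 × 10^12.
County 4: 12529²·(1 − 712/12529)·17420000/712 = 3.6223616 × 10^12.
County 1: 417²·(1 − 30/417)·25400000/30 = 1.3663422 × 10^11.
Sum = 5.3917202 × 10^12.
SE = √(5.3917202 × 10^12) = 2.322 × 10^6.

2.322 × 10^6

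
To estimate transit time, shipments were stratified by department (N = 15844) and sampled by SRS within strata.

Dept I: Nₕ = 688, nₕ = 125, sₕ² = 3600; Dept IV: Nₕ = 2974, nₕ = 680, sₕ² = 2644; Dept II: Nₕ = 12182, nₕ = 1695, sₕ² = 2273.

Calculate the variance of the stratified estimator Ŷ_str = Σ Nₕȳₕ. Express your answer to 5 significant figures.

Var(Ŷ_str) = Σₕ Nₕ²(1 − fₕ)sₕ²/nₕ.
Dept I: 688²·(1 − 125/688)·3600/125 = 1.1155507 × 10^7.
Dept IV: 2974²·(1 − 680/2974)·2644/680 = 2.6526925 × 10^7.
Dept II: 12182²·(1 − 1695/12182)·2273/1695 = 1.7131666 × 10^8.
Sum = 2.0899909 × 10^8.

2.0900 × 10^8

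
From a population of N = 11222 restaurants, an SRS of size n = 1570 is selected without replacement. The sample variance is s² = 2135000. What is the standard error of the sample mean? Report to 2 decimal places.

34.20

Under SRS without replacement, Var(ȳ) = (1 − f)·s²/n with f = n/N = 1570/11222 = 0.13990376.
Var(ȳ) = (1 − 0.13990376)·2135000/1570 = 0.86009624·1359.8726 = 1169.6213.
SE(ȳ) = √(1169.6213) = 34.20.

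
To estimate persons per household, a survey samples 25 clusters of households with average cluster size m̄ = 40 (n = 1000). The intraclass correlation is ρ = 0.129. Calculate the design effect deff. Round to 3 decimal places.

deff = 1 + (40 − 1)·0.129 = 1 + 5.031 = 6.031.

6.031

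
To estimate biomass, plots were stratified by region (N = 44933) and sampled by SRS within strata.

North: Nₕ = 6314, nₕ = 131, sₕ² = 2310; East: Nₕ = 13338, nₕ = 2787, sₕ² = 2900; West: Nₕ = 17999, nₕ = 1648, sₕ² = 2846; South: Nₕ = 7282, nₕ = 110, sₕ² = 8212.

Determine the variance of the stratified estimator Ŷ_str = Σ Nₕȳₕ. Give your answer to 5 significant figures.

Var(Ŷ_str) = Σₕ Nₕ²(1 − fₕ)sₕ²/nₕ.
North: 6314²·(1 − 131/6314)·2310/131 = 6.8840578 × 10^8.
East: 13338²·(1 − 2787/13338)·2900/2787 = 1.4643516 × 10^8.
West: 17999²·(1 − 1648/17999)·2846/1648 = 5.082418 × 10^8.
South: 7282²·(1 − 110/7282)·8212/110 = 3.8989459 × 10^9.
Sum = 5.2420286 × 10^9.

5.2420 × 10^9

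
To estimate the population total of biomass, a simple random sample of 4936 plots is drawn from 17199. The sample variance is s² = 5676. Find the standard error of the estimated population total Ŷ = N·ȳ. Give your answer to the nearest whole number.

15573

Var(Ŷ) = N²·Var(ȳ) = N²·(1 − n/N)·s²/n.
f = 4936/17199 = 0.28699343; Var(ȳ) = 0.71300657·5676/4936 = 0.81989978.
Var(Ŷ) = 17199² · 0.81989978 = 2.4253095 × 10^8.
SE(Ŷ) = √(2.4253095 × 10^8) = 15573.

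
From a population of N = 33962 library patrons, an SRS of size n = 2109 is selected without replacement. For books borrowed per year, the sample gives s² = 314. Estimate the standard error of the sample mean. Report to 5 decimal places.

0.37368

Under SRS without replacement, Var(ȳ) = (1 − f)·s²/n with f = n/N = 2109/33962 = 0.06209882.
Var(ȳ) = (1 − 0.06209882)·314/2109 = 0.93790118·0.14888573 = 0.1396401.
SE(ȳ) = √(0.1396401) = 0.37368.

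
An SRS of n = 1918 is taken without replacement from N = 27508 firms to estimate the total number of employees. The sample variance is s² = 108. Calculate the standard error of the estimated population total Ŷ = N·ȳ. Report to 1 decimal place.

Var(Ŷ) = N²·Var(ȳ) = N²·(1 − n/N)·s²/n.
f = 1918/27508 = 0.06972517; Var(ȳ) = 0.93027483·108/1918 = 0.052382524.
Var(Ŷ) = 27508² · 0.052382524 = 3.9637335 × 10^7.
SE(Ŷ) = √(3.9637335 × 10^7) = 6295.8.

6295.8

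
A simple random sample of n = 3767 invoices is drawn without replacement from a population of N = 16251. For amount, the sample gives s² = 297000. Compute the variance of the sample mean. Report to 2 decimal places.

60.57

Under SRS without replacement, Var(ȳ) = (1 − f)·s²/n with f = n/N = 3767/16251 = 0.23180112.
Var(ȳ) = (1 − 0.23180112)·297000/3767 = 0.76819888·78.84258 = 60.566782.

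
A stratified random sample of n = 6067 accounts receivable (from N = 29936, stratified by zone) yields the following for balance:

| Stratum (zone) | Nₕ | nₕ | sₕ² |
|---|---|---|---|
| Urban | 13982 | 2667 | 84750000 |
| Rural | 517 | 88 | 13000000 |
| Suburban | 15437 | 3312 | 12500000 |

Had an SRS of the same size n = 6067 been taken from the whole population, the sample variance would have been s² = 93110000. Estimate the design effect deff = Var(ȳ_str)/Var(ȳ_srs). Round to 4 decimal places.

Var(ȳ_str) = Σ Wₕ²(1−fₕ)sₕ²/nₕ with Wₕ = Nₕ/29936:
  Urban: (13982/29936)²·(1−2667/13982)·84750000/2667 = 5609.8727
  Rural: (517/29936)²·(1−88/517)·13000000/88 = 36.561245
  Suburban: (15437/29936)²·(1−3312/15437)·12500000/3312 = 788.27326
  → Var(ȳ_str) = 6434.7072.
Var(ȳ_srs) = (1 − 6067/29936)·93110000/6067 = 12236.657.
deff = 6434.7072 / 12236.657 = 0.5259.

0.5259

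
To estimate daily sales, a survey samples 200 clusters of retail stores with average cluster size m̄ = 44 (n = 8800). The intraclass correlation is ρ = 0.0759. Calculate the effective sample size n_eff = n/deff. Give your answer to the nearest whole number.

deff = 1 + (44 − 1)·0.0759 = 1 + 3.2637 = 4.2637.
n_eff = 8800 / 4.2637 = 2064.

2064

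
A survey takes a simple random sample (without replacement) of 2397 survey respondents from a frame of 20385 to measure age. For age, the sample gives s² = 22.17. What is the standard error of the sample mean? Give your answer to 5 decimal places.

0.09034

Under SRS without replacement, Var(ȳ) = (1 − f)·s²/n with f = n/N = 2397/20385 = 0.11758646.
Var(ȳ) = (1 − 0.11758646)·22.17/2397 = 0.88241354·0.0092490613 = 0.0081614969.
SE(ȳ) = √(0.0081614969) = 0.09034.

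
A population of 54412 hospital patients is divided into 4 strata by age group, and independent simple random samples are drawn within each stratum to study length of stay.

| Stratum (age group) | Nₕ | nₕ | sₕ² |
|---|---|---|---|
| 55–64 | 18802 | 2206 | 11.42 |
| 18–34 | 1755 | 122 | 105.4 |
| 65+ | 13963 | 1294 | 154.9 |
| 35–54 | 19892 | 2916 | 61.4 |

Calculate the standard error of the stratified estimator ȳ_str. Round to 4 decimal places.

Var(ȳ_str) = Σₕ Wₕ²(1 − fₕ)sₕ²/nₕ with Wₕ = Nₕ/N, N = 54412.
55–64: Wₕ = 0.34554878; term = 0.34554878²·(1 − 0.11732794)·11.42/2206 = 5.4560544 × 10^-4.
18–34: Wₕ = 0.03225391; term = 0.03225391²·(1 − 0.06951567)·105.4/122 = 8.3628577 × 10^-4.
65+: Wₕ = 0.25661619; term = 0.25661619²·(1 − 0.09267349)·154.9/1294 = 0.0071523513.
35–54: Wₕ = 0.36558112; term = 0.36558112²·(1 − 0.14659159)·61.4/2916 = 0.0024016255.
Sum = 0.010935868.
SE = √(0.010935868) = 0.1046.

0.1046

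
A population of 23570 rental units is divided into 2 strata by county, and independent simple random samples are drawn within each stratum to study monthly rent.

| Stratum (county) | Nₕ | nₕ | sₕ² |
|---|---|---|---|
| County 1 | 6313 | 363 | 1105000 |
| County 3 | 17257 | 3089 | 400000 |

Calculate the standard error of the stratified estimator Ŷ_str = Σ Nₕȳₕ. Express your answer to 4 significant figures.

382100

Var(Ŷ_str) = Σₕ Nₕ²(1 − fₕ)sₕ²/nₕ.
County 1: 6313²·(1 − 363/6313)·1105000/363 = 1.1434269 × 10^11.
County 3: 17257²·(1 − 3089/17257)·400000/3089 = 3.1660366 × 10^10.
Sum = 1.4600306 × 10^11.
SE = √(1.4600306 × 10^11) = 382100.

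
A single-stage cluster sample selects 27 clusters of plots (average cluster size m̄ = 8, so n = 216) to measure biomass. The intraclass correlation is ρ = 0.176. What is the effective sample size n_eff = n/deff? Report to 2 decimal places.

96.77

deff = 1 + (8 − 1)·0.176 = 1 + 1.232 = 2.232.
n_eff = 216 / 2.232 = 96.77.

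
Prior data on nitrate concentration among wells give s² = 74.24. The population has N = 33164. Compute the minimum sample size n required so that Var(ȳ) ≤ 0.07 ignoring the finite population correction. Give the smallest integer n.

Without fpc, n₀ = s²/D = 74.24/0.07 = 1060.5714.
Rounding up, n = 1061.

1061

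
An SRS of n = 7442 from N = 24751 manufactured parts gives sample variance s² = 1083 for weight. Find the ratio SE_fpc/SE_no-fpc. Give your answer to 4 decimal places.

0.8363

f = n/N = 7442/24751 = 0.30067472.
SE_no-fpc = √(s²/n) = 0.38147791; SE_fpc = √((1−f)s²/n) = 0.31901346.
Ratio = √(1−f) = 0.83625671.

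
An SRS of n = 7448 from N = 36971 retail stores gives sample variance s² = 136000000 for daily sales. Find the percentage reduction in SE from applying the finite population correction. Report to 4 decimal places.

f = n/N = 7448/36971 = 0.20145519.
SE_no-fpc = √(s²/n) = 135.12933; SE_fpc = √((1−f)s²/n) = 120.75337.
Ratio = √(1−f) = 0.89361334. Reduction = 100·(1 − 0.89361334) = 10.6387%.

10.6387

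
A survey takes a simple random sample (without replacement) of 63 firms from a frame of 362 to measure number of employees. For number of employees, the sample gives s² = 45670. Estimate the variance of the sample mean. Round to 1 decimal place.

598.8

Under SRS without replacement, Var(ȳ) = (1 − f)·s²/n with f = n/N = 63/362 = 0.17403315.
Var(ȳ) = (1 − 0.17403315)·45670/63 = 0.82596685·724.92063 = 598.76041.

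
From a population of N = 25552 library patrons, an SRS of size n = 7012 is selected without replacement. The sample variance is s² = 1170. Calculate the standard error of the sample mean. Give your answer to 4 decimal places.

Under SRS without replacement, Var(ȳ) = (1 − f)·s²/n with f = n/N = 7012/25552 = 0.27442079.
Var(ȳ) = (1 − 0.27442079)·1170/7012 = 0.72557921·0.16685682 = 0.12106784.
SE(ȳ) = √(0.12106784) = 0.3479.

0.3479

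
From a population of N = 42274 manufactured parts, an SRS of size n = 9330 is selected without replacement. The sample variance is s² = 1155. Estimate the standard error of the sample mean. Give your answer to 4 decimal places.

0.3106

Under SRS without replacement, Var(ȳ) = (1 − f)·s²/n with f = n/N = 9330/42274 = 0.22070303.
Var(ȳ) = (1 − 0.22070303)·1155/9330 = 0.77929697·0.12379421 = 0.096472454.
SE(ȳ) = √(0.096472454) = 0.3106.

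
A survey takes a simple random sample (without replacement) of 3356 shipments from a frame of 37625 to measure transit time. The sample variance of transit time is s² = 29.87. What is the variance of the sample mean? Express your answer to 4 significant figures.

Under SRS without replacement, Var(ȳ) = (1 − f)·s²/n with f = n/N = 3356/37625 = 0.08919601.
Var(ȳ) = (1 − 0.08919601)·29.87/3356 = 0.91080399·0.0089004768 = 0.0081065897.

0.008107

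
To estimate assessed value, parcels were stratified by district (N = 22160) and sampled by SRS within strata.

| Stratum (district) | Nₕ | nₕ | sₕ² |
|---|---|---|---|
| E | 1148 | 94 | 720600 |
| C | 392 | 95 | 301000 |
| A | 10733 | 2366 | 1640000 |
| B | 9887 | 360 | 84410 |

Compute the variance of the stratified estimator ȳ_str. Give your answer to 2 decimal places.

191.37

Var(ȳ_str) = Σₕ Wₕ²(1 − fₕ)sₕ²/nₕ with Wₕ = Nₕ/N, N = 22160.
E: Wₕ = 0.05180505; term = 0.05180505²·(1 − 0.08188153)·720600/94 = 18.889018.
C: Wₕ = 0.01768953; term = 0.01768953²·(1 − 0.24234694)·301000/95 = 0.75118325.
A: Wₕ = 0.48434116; term = 0.48434116²·(1 − 0.22044163)·1640000/2366 = 126.75949.
B: Wₕ = 0.44616426; term = 0.44616426²·(1 − 0.03641145)·84410/360 = 44.975147.
Sum = 191.37484.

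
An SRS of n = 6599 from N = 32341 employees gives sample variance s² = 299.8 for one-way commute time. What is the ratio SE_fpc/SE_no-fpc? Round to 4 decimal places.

f = n/N = 6599/32341 = 0.20404440.
SE_no-fpc = √(s²/n) = 0.21314579; SE_fpc = √((1−f)s²/n) = 0.19016088.
Ratio = √(1−f) = 0.89216344.

0.8922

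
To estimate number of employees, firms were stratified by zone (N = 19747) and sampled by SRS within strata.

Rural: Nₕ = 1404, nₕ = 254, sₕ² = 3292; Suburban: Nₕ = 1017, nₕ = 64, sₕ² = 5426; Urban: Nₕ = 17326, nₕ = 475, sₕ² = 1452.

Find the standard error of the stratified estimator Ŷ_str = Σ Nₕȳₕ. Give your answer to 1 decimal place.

31552.7

Var(Ŷ_str) = Σₕ Nₕ²(1 − fₕ)sₕ²/nₕ.
Rural: 1404²·(1 − 254/1404)·3292/254 = 2.0926233 × 10^7.
Suburban: 1017²·(1 − 64/1017)·5426/64 = 8.2170072 × 10^7.
Urban: 17326²·(1 − 475/17326)·1452/475 = 8.9247692 × 10^8.
Sum = 9.9557323 × 10^8.
SE = √(9.9557323 × 10^8) = 31552.7.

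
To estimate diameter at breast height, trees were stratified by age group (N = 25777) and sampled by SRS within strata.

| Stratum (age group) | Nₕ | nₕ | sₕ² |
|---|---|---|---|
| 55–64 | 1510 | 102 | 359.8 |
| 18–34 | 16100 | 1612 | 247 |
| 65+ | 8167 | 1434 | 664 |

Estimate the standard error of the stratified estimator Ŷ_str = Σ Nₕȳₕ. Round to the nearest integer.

8289

Var(Ŷ_str) = Σₕ Nₕ²(1 − fₕ)sₕ²/nₕ.
55–64: 1510²·(1 − 102/1510)·359.8/102 = 7.499643 × 10^6.
18–34: 16100²·(1 − 1612/16100)·247/1612 = 3.5740961 × 10^7.
65+: 8167²·(1 − 1434/8167)·664/1434 = 2.5461858 × 10^7.
Sum = 6.8702462 × 10^7.
SE = √(6.8702462 × 10^7) = 8289.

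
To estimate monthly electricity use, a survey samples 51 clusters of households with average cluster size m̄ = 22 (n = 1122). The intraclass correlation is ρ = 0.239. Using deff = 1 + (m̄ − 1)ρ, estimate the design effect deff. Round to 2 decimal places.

deff = 1 + (22 − 1)·0.239 = 1 + 5.019 = 6.019.

6.02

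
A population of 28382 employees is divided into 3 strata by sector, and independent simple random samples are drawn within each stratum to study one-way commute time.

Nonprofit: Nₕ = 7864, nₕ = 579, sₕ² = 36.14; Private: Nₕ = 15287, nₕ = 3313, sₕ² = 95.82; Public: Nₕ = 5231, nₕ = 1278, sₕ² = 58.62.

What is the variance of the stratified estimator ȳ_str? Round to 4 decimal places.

Var(ȳ_str) = Σₕ Wₕ²(1 − fₕ)sₕ²/nₕ with Wₕ = Nₕ/N, N = 28382.
Nonprofit: Wₕ = 0.27707702; term = 0.27707702²·(1 − 0.07362665)·36.14/579 = 0.0044391176.
Private: Wₕ = 0.53861602; term = 0.53861602²·(1 − 0.21672009)·95.82/3313 = 0.0065721922.
Public: Wₕ = 0.18430696; term = 0.18430696²·(1 − 0.24431275)·58.62/1278 = 0.0011774447.
Sum = 0.012188755.

0.0122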